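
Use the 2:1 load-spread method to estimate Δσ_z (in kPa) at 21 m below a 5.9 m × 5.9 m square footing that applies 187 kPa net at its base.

Δσ_z ≈ 9 kPa

By the 2:1 method the load spreads at 1 horizontal : 2 vertical, so at depth z the loaded area has grown by z in each plan dimension:
Δσ = qBL/((B+z)(L+z)) = 187×5.9×5.9/((5.9+21)(5.9+21)) = 8.9958 kPa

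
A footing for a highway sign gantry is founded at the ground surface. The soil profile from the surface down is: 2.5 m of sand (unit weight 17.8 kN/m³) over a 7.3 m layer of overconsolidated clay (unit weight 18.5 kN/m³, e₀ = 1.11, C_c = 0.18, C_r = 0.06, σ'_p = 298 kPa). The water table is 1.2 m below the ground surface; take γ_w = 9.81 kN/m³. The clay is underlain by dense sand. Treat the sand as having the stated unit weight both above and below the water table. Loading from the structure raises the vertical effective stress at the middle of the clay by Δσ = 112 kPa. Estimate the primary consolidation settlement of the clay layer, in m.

Mid-depth of clay below the ground surface: z = 2.5 + 7.3/2 = 6.15 m.
Total vertical stress at mid-clay: σ_v = 17.8×2.5 + 18.5×3.65 = 112.02 kPa.
Pore pressure: u = 9.81×(6.15 − 1.2) = 48.56 kPa.
Initial effective stress: σ'_0 = σ_v − u = 112.02 − 48.56 = 63.46 kPa.
Final effective stress: σ'_f = 63.46 + 112 = 175.46 kPa.
σ'_f = 175.46 ≤ σ'_p = 298 kPa, so the clay remains overconsolidated and only the recompression index applies:
S_c = C_r·H/(1+e₀)·log₁₀(σ'_f/σ'_0) = 0.06×7.3/2.11×log₁₀(175.46/63.46)
    = 0.20758 × 0.44168 = 0.09168 m

S_c ≈ 0.0917 m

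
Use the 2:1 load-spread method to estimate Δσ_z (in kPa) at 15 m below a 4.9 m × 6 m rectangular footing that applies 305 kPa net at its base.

Δσ_z ≈ 21.5 kPa

By the 2:1 method the load spreads at 1 horizontal : 2 vertical, so at depth z the loaded area has grown by z in each plan dimension:
Δσ = qBL/((B+z)(L+z)) = 305×4.9×6/((4.9+15)(6+15)) = 21.457 kPa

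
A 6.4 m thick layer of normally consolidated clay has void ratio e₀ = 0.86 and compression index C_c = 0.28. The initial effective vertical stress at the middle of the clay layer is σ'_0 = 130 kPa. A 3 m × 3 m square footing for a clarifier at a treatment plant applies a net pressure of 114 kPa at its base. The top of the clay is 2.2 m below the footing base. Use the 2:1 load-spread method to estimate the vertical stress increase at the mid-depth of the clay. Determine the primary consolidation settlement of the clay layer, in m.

Mid-depth of clay below the footing base: z = 2.2 + 6.4/2 = 5.4 m.
Stress increase at mid-clay by the 2:1 spreading method:
Δσ = qBL/((B+z)(L+z)) = 114×3×3/((3+5.4)(3+5.4)) = 14.541 kPa
Final effective stress: σ'_f = σ'_0 + Δσ = 130 + 14.541 = 144.54 kPa.
Normally consolidated clay, so the full stress increment lies on the virgin compression line:
S_c = C_c·H/(1+e₀)·log₁₀(σ'_f/σ'_0) = 0.28×6.4/(1+0.86)×log₁₀(144.54/130)
    = 0.96344 × 0.046045 = 0.04436 m

S_c ≈ 0.0444 m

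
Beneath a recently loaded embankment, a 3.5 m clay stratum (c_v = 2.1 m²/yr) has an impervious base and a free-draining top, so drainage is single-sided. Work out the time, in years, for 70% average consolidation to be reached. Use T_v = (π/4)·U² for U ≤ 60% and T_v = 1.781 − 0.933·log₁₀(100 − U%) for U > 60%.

t ≈ 2.35 years

Drainage path length: H_d = H = 3.5 m (single drainage).
U > 60%: T_v = 1.781 − 0.933·log₁₀(100 − 70) = 0.40285.
t = T_v·H_d²/c_v = 0.40285×3.5²/2.1 = 2.35 years.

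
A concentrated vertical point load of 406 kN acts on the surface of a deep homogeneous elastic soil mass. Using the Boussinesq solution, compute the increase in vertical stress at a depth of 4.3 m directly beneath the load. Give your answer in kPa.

Boussinesq vertical stress below a point load on an elastic half-space:
Δσ_z = 3P/(2πz²) · [1 + (r/z)²]^(−5/2)
r/z = 0/4.3 = 0; [1+(r/z)²]^(−5/2) = 1.
Δσ_z = 3×406/(2π×4.3²) × 1 = 10.484 × 1 = 10.48 kPa

Δσ_z ≈ 10.5 kPa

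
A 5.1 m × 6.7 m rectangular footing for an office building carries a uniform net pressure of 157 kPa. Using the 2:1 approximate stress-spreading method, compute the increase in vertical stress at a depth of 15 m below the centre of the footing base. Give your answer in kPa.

By the 2:1 method the load spreads at 1 horizontal : 2 vertical, so at depth z the loaded area has grown by z in each plan dimension:
Δσ = qBL/((B+z)(L+z)) = 157×5.1×6.7/((5.1+15)(6.7+15)) = 12.3 kPa

Δσ_z ≈ 12.3 kPa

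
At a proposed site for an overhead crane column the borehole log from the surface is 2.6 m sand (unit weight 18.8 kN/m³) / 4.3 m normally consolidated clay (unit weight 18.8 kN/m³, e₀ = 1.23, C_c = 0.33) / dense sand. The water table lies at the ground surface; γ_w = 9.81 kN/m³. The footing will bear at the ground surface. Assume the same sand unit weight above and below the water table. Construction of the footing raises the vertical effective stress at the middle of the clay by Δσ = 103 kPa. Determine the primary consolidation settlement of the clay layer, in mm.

Mid-depth of clay below the ground surface: z = 2.6 + 4.3/2 = 4.75 m.
Total vertical stress at mid-clay: σ_v = 18.8×2.6 + 18.8×2.15 = 89.3 kPa.
Pore pressure: u = 9.81×(4.75 − 0) = 46.598 kPa.
Initial effective stress: σ'_0 = σ_v − u = 89.3 − 46.598 = 42.702 kPa.
Final effective stress: σ'_f = σ'_0 + Δσ = 42.702 + 103 = 145.7 kPa.
Normally consolidated clay, so the full stress increment lies on the virgin compression line:
S_c = C_c·H/(1+e₀)·log₁₀(σ'_f/σ'_0) = 0.33×4.3/(1+1.23)×log₁₀(145.7/42.702)
    = 0.63632 × 0.53301 = 0.3392 m

S_c ≈ 339 mm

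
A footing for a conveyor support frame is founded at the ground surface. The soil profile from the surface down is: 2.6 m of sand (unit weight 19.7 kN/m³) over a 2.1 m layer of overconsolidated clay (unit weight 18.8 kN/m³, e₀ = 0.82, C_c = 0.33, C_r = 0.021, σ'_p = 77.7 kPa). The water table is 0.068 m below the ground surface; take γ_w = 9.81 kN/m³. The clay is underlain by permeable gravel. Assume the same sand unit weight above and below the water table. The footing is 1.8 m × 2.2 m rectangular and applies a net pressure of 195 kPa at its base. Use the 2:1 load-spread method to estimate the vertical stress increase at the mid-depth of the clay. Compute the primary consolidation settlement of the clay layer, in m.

Mid-depth of clay below the ground surface: z = 2.6 + 2.1/2 = 3.65 m.
Total vertical stress at mid-clay: σ_v = 19.7×2.6 + 18.8×1.05 = 70.96 kPa.
Pore pressure: u = 9.81×(3.65 − 0.068) = 35.139 kPa.
Initial effective stress: σ'_0 = σ_v − u = 70.96 − 35.139 = 35.821 kPa.
Stress increase at mid-clay by the 2:1 spreading method:
Δσ = qBL/((B+z)(L+z)) = 195×1.8×2.2/((1.8+3.65)(2.2+3.65)) = 24.22 kPa
Final effective stress: σ'_f = 35.821 + 24.22 = 60.041 kPa.
σ'_f = 60.041 ≤ σ'_p = 77.7 kPa, so the clay remains overconsolidated and only the recompression index applies:
S_c = C_r·H/(1+e₀)·log₁₀(σ'_f/σ'_0) = 0.021×2.1/1.82×log₁₀(60.041/35.821)
    = 0.02423 × 0.22431 = 0.005435 m

S_c ≈ 0.00543 m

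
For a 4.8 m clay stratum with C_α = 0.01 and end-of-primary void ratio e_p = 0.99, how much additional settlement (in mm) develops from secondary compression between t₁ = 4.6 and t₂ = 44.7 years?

Secondary compression: S_s = C_α·H/(1+e_p)·log₁₀(t₂/t₁)
S_s = 0.01×4.8/(1+0.99)×log₁₀(44.7/4.6)
    = 0.02412 × 0.9875 = 0.02382 m

S_s ≈ 23.8 mm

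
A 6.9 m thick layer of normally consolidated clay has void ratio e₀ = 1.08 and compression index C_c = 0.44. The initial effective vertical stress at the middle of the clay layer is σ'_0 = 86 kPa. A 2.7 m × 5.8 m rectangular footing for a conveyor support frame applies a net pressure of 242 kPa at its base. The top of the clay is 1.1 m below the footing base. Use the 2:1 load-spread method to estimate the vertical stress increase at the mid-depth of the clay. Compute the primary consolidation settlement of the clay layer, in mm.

S_c ≈ 293 mm

Mid-depth of clay below the footing base: z = 1.1 + 6.9/2 = 4.55 m.
Stress increase at mid-clay by the 2:1 spreading method:
Δσ = qBL/((B+z)(L+z)) = 242×2.7×5.8/((2.7+4.55)(5.8+4.55)) = 50.504 kPa
Final effective stress: σ'_f = σ'_0 + Δσ = 86 + 50.504 = 136.5 kPa.
Normally consolidated clay, so the full stress increment lies on the virgin compression line:
S_c = C_c·H/(1+e₀)·log₁₀(σ'_f/σ'_0) = 0.44×6.9/(1+1.08)×log₁₀(136.5/86)
    = 1.4596 × 0.20063 = 0.2928 m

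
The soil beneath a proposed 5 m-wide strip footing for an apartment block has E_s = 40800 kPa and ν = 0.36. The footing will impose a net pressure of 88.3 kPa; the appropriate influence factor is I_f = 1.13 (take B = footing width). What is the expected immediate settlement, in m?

Immediate (elastic) settlement: S_e = q·B·(1−ν²)/E_s · I_f.
S_e = 88.3 × 5 × (1 − 0.36²) / 40800 × 1.13
    = 88.3 × 5 × 0.8704 / 40800 × 1.13
    = 0.01064 m

S_e ≈ 0.0106 m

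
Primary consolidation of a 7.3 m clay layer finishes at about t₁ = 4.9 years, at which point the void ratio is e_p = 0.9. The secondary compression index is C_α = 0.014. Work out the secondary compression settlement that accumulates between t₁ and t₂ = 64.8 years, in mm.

Secondary compression: S_s = C_α·H/(1+e_p)·log₁₀(t₂/t₁)
S_s = 0.014×7.3/(1+0.9)×log₁₀(64.8/4.9)
    = 0.05379 × 1.121 = 0.06032 m

S_s ≈ 60.3 mm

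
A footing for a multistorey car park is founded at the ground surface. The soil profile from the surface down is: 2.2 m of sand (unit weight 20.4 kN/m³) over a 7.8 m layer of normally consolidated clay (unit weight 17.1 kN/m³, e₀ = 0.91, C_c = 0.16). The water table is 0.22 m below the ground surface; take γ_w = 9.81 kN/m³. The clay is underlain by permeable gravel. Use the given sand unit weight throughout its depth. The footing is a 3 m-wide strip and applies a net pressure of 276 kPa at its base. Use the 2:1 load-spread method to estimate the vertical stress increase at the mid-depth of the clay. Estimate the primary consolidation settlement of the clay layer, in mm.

S_c ≈ 281 mm

Mid-depth of clay below the ground surface: z = 2.2 + 7.8/2 = 6.1 m.
Total vertical stress at mid-clay: σ_v = 20.4×2.2 + 17.1×3.9 = 111.57 kPa.
Pore pressure: u = 9.81×(6.1 − 0.22) = 57.683 kPa.
Initial effective stress: σ'_0 = σ_v − u = 111.57 − 57.683 = 53.887 kPa.
Stress increase at mid-clay by the 2:1 spreading method:
Δσ = qB/(B+z) = 276×3/(3+6.1) = 90.989 kPa
Final effective stress: σ'_f = σ'_0 + Δσ = 53.887 + 90.989 = 144.88 kPa.
Normally consolidated clay, so the full stress increment lies on the virgin compression line:
S_c = C_c·H/(1+e₀)·log₁₀(σ'_f/σ'_0) = 0.16×7.8/(1+0.91)×log₁₀(144.88/53.887)
    = 0.6534 × 0.42952 = 0.2806 m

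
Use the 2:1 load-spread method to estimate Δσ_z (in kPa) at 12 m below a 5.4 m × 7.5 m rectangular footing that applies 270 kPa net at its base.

By the 2:1 method the load spreads at 1 horizontal : 2 vertical, so at depth z the loaded area has grown by z in each plan dimension:
Δσ = qBL/((B+z)(L+z)) = 270×5.4×7.5/((5.4+12)(7.5+12)) = 32.228 kPa

Δσ_z ≈ 32.2 kPa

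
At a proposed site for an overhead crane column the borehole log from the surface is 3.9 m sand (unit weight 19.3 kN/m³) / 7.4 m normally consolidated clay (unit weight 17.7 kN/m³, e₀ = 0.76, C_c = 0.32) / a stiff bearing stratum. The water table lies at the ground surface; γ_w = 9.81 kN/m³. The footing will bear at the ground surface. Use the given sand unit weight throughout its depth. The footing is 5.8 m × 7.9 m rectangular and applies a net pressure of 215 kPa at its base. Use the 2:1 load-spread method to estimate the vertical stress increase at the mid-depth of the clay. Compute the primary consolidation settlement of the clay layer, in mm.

S_c ≈ 316 mm

Mid-depth of clay below the ground surface: z = 3.9 + 7.4/2 = 7.6 m.
Total vertical stress at mid-clay: σ_v = 19.3×3.9 + 17.7×3.7 = 140.76 kPa.
Pore pressure: u = 9.81×(7.6 − 0) = 74.556 kPa.
Initial effective stress: σ'_0 = σ_v − u = 140.76 − 74.556 = 66.204 kPa.
Stress increase at mid-clay by the 2:1 spreading method:
Δσ = qBL/((B+z)(L+z)) = 215×5.8×7.9/((5.8+7.6)(7.9+7.6)) = 47.43 kPa
Final effective stress: σ'_f = σ'_0 + Δσ = 66.204 + 47.43 = 113.63 kPa.
Normally consolidated clay, so the full stress increment lies on the virgin compression line:
S_c = C_c·H/(1+e₀)·log₁₀(σ'_f/σ'_0) = 0.32×7.4/(1+0.76)×log₁₀(113.63/66.204)
    = 1.3455 × 0.23461 = 0.3157 m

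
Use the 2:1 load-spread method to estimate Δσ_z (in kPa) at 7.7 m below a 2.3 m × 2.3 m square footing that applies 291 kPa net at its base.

Δσ_z ≈ 15.4 kPa

By the 2:1 method the load spreads at 1 horizontal : 2 vertical, so at depth z the loaded area has grown by z in each plan dimension:
Δσ = qBL/((B+z)(L+z)) = 291×2.3×2.3/((2.3+7.7)(2.3+7.7)) = 15.394 kPa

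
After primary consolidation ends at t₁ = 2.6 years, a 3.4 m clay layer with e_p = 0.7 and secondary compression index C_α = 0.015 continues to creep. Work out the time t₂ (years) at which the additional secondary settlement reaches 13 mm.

S_s = C_α·H/(1+e_p)·log₁₀(t₂/t₁) ⇒ log₁₀(t₂/t₁) = S_s·(1+e_p)/(C_α·H).
log₁₀(t₂/t₁) = 0.013 × (1+0.7) / (0.015×3.4) = 0.4333
t₂ = t₁ × 10^0.4333 = 2.6 × 2.712 = 7.052 years

t₂ ≈ 7.05 years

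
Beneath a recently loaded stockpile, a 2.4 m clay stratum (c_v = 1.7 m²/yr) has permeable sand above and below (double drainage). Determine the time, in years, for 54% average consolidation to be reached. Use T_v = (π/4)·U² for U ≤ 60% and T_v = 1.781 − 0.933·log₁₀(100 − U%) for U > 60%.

t ≈ 0.194 years

Drainage path length: H_d = H/2 = 1.2 m (double drainage).
U ≤ 60%: T_v = (π/4)·U² = (π/4)×0.54² = 0.22902.
t = T_v·H_d²/c_v = 0.22902×1.2²/1.7 = 0.194 years.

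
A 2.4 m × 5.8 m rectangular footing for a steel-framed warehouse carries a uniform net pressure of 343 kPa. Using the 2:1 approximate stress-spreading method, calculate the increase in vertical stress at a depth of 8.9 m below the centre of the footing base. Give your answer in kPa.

Δσ_z ≈ 28.7 kPa

By the 2:1 method the load spreads at 1 horizontal : 2 vertical, so at depth z the loaded area has grown by z in each plan dimension:
Δσ = qBL/((B+z)(L+z)) = 343×2.4×5.8/((2.4+8.9)(5.8+8.9)) = 28.743 kPa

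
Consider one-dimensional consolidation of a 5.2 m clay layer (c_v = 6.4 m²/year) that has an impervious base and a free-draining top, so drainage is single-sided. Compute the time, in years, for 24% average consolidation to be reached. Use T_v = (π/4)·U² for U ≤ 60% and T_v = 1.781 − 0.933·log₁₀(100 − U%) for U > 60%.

Drainage path length: H_d = H = 5.2 m (single drainage).
U ≤ 60%: T_v = (π/4)·U² = (π/4)×0.24² = 0.045239.
t = T_v·H_d²/c_v = 0.045239×5.2²/6.4 = 0.1911 years.

t ≈ 0.191 years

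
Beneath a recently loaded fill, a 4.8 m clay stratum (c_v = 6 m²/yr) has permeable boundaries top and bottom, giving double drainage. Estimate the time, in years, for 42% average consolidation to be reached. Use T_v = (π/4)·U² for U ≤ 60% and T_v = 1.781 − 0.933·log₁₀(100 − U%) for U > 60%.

Drainage path length: H_d = H/2 = 2.4 m (double drainage).
U ≤ 60%: T_v = (π/4)·U² = (π/4)×0.42² = 0.13854.
t = T_v·H_d²/c_v = 0.13854×2.4²/6 = 0.133 years.

t ≈ 0.133 years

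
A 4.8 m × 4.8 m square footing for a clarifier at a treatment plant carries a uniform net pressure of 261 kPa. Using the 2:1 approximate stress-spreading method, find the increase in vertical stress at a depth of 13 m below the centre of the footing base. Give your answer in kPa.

Δσ_z ≈ 19 kPa

By the 2:1 method the load spreads at 1 horizontal : 2 vertical, so at depth z the loaded area has grown by z in each plan dimension:
Δσ = qBL/((B+z)(L+z)) = 261×4.8×4.8/((4.8+13)(4.8+13)) = 18.979 kPa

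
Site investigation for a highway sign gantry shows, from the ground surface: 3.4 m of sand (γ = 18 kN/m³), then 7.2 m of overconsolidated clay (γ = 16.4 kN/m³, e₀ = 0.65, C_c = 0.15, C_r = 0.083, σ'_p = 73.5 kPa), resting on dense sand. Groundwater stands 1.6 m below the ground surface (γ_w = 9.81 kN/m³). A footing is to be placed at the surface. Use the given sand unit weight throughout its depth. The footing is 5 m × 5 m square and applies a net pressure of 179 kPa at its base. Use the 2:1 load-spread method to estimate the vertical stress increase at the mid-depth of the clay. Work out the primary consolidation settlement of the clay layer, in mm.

S_c ≈ 96.7 mm

Mid-depth of clay below the ground surface: z = 3.4 + 7.2/2 = 7 m.
Total vertical stress at mid-clay: σ_v = 18×3.4 + 16.4×3.6 = 120.24 kPa.
Pore pressure: u = 9.81×(7 − 1.6) = 52.974 kPa.
Initial effective stress: σ'_0 = σ_v − u = 120.24 − 52.974 = 67.266 kPa.
Stress increase at mid-clay by the 2:1 spreading method:
Δσ = qBL/((B+z)(L+z)) = 179×5×5/((5+7)(5+7)) = 31.076 kPa
Final effective stress: σ'_f = 67.266 + 31.076 = 98.342 kPa.
σ'_f = 98.342 > σ'_p = 73.5 kPa, so the stress path crosses the preconsolidation pressure — recompression up to σ'_p, then virgin compression beyond:
S_c = H/(1+e₀)·[C_r·log₁₀(σ'_p/σ'_0) + C_c·log₁₀(σ'_f/σ'_p)]
    = 7.2/1.65 × [0.083×log₁₀(73.5/67.266) + 0.15×log₁₀(98.342/73.5)]
    = 4.3636 × [0.0031948 + 0.018968] = 0.09671 m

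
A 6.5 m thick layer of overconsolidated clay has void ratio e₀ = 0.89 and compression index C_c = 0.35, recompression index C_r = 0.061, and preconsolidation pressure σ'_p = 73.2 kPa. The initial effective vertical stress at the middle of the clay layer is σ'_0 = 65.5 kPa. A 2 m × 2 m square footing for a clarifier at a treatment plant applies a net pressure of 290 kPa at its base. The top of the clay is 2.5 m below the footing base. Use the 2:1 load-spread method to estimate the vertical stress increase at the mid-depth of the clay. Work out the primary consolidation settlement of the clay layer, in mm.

S_c ≈ 87.1 mm

Mid-depth of clay below the footing base: z = 2.5 + 6.5/2 = 5.75 m.
Stress increase at mid-clay by the 2:1 spreading method:
Δσ = qBL/((B+z)(L+z)) = 290×2×2/((2+5.75)(2+5.75)) = 19.313 kPa
Final effective stress: σ'_f = 65.5 + 19.313 = 84.813 kPa.
σ'_f = 84.813 > σ'_p = 73.2 kPa, so the stress path crosses the preconsolidation pressure — recompression up to σ'_p, then virgin compression beyond:
S_c = H/(1+e₀)·[C_r·log₁₀(σ'_p/σ'_0) + C_c·log₁₀(σ'_f/σ'_p)]
    = 6.5/1.89 × [0.061×log₁₀(73.2/65.5) + 0.35×log₁₀(84.813/73.2)]
    = 3.4392 × [0.0029445 + 0.022383] = 0.08711 m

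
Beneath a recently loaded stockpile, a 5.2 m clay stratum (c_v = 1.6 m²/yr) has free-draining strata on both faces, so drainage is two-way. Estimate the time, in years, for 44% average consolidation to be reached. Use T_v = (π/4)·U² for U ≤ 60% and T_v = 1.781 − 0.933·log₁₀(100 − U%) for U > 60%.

t ≈ 0.642 years

Drainage path length: H_d = H/2 = 2.6 m (double drainage).
U ≤ 60%: T_v = (π/4)·U² = (π/4)×0.44² = 0.15205.
t = T_v·H_d²/c_v = 0.15205×2.6²/1.6 = 0.6424 years.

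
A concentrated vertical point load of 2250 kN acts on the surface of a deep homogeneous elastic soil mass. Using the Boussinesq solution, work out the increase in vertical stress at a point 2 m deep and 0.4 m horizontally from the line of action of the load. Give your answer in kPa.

Δσ_z ≈ 243 kPa

Boussinesq vertical stress below a point load on an elastic half-space:
Δσ_z = 3P/(2πz²) · [1 + (r/z)²]^(−5/2)
r/z = 0.4/2 = 0.2; [1+(r/z)²]^(−5/2) = 0.9066.
Δσ_z = 3×2250/(2π×2²) × 0.9066 = 268.57 × 0.9066 = 243.5 kPa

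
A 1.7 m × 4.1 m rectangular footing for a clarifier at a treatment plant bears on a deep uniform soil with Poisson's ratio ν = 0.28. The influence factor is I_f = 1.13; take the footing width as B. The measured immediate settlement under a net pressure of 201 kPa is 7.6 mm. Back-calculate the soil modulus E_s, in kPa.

E_s ≈ 46800 kPa

S_e = q·B·(1−ν²)/E_s · I_f  ⇒  E_s = q·B·(1−ν²)·I_f / S_e.
E_s = 201 × 1.7 × 0.9216 × 1.13 / 0.0076 = 46820 kPa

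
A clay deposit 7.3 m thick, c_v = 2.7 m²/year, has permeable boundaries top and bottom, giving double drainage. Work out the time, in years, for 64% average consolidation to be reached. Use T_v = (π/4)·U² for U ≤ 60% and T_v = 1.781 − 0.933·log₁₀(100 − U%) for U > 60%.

t ≈ 1.62 years

Drainage path length: H_d = H/2 = 3.65 m (double drainage).
U > 60%: T_v = 1.781 − 0.933·log₁₀(100 − 64) = 0.32897.
t = T_v·H_d²/c_v = 0.32897×3.65²/2.7 = 1.623 years.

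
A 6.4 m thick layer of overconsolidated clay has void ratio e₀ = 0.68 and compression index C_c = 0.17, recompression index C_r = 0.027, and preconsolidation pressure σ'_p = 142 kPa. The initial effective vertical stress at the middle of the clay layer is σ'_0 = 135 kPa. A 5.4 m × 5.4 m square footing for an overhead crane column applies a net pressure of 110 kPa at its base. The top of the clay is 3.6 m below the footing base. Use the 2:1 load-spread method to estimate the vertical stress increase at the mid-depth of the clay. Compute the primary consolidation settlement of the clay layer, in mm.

Mid-depth of clay below the footing base: z = 3.6 + 6.4/2 = 6.8 m.
Stress increase at mid-clay by the 2:1 spreading method:
Δσ = qBL/((B+z)(L+z)) = 110×5.4×5.4/((5.4+6.8)(5.4+6.8)) = 21.551 kPa
Final effective stress: σ'_f = 135 + 21.551 = 156.55 kPa.
σ'_f = 156.55 > σ'_p = 142 kPa, so the stress path crosses the preconsolidation pressure — recompression up to σ'_p, then virgin compression beyond:
S_c = H/(1+e₀)·[C_r·log₁₀(σ'_p/σ'_0) + C_c·log₁₀(σ'_f/σ'_p)]
    = 6.4/1.68 × [0.027×log₁₀(142/135) + 0.17×log₁₀(156.55/142)]
    = 3.8095 × [0.00059277 + 0.007202] = 0.02969 m

S_c ≈ 29.7 mm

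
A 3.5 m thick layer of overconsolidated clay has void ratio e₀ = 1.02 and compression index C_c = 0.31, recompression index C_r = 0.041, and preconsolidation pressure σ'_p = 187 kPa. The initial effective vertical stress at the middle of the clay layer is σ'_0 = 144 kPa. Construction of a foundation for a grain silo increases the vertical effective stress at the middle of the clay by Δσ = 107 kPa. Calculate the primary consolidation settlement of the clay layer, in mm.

Final effective stress: σ'_f = 144 + 107 = 251 kPa.
σ'_f = 251 > σ'_p = 187 kPa, so the stress path crosses the preconsolidation pressure — recompression up to σ'_p, then virgin compression beyond:
S_c = H/(1+e₀)·[C_r·log₁₀(σ'_p/σ'_0) + C_c·log₁₀(σ'_f/σ'_p)]
    = 3.5/2.02 × [0.041×log₁₀(187/144) + 0.31×log₁₀(251/187)]
    = 1.7327 × [0.0046526 + 0.039628] = 0.07672 m

S_c ≈ 76.7 mm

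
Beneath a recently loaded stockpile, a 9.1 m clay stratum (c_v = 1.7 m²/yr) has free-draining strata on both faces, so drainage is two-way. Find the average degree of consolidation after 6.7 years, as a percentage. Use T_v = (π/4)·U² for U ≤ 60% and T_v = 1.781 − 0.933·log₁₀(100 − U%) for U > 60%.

Drainage path length: H_d = H/2 = 4.55 m (double drainage).
T_v = c_v·t/H_d² = 1.7×6.7/4.55² = 0.55018.
T_v = 0.55018 corresponds to the U > 60% branch:
U = 1 − 10^((1.781 − T_v)/0.933)/100 = 0.7915

U ≈ 79.1 %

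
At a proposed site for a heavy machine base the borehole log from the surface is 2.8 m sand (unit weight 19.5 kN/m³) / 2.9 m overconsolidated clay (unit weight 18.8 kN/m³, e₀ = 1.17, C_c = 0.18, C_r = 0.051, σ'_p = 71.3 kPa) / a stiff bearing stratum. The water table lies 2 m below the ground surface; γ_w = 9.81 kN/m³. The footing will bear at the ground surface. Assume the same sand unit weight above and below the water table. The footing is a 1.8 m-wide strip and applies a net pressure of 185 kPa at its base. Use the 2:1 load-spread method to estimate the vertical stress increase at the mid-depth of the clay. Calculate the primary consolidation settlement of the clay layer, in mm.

Mid-depth of clay below the ground surface: z = 2.8 + 2.9/2 = 4.25 m.
Total vertical stress at mid-clay: σ_v = 19.5×2.8 + 18.8×1.45 = 81.86 kPa.
Pore pressure: u = 9.81×(4.25 − 2) = 22.073 kPa.
Initial effective stress: σ'_0 = σ_v − u = 81.86 − 22.073 = 59.787 kPa.
Stress increase at mid-clay by the 2:1 spreading method:
Δσ = qB/(B+z) = 185×1.8/(1.8+4.25) = 55.041 kPa
Final effective stress: σ'_f = 59.787 + 55.041 = 114.83 kPa.
σ'_f = 114.83 > σ'_p = 71.3 kPa, so the stress path crosses the preconsolidation pressure — recompression up to σ'_p, then virgin compression beyond:
S_c = H/(1+e₀)·[C_r·log₁₀(σ'_p/σ'_0) + C_c·log₁₀(σ'_f/σ'_p)]
    = 2.9/2.17 × [0.051×log₁₀(71.3/59.787) + 0.18×log₁₀(114.83/71.3)]
    = 1.3364 × [0.0039006 + 0.037254] = 0.055 m

S_c ≈ 55 mm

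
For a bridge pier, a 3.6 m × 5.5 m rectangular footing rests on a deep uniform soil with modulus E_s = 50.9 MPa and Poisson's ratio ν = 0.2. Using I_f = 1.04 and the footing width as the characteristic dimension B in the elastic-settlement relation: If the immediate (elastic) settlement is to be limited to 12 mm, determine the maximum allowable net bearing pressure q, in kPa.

E_s = 50.9 MPa = 50900 kPa.
S_e = q·B·(1−ν²)/E_s · I_f  ⇒  q = S_e·E_s / (B·(1−ν²)·I_f).
q = 0.012 × 50900 / (3.6 × 0.96 × 1.04) = 169.9 kPa

q ≈ 170 kPa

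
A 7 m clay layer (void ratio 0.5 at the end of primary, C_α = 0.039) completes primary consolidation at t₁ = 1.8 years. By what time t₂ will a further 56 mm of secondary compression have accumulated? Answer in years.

S_s = C_α·H/(1+e_p)·log₁₀(t₂/t₁) ⇒ log₁₀(t₂/t₁) = S_s·(1+e_p)/(C_α·H).
log₁₀(t₂/t₁) = 0.056 × (1+0.5) / (0.039×7) = 0.3077
t₂ = t₁ × 10^0.3077 = 1.8 × 2.031 = 3.656 years

t₂ ≈ 3.66 years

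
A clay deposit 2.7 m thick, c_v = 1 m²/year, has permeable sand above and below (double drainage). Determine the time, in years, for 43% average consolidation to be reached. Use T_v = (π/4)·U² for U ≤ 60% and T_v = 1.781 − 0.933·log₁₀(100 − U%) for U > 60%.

Drainage path length: H_d = H/2 = 1.35 m (double drainage).
U ≤ 60%: T_v = (π/4)·U² = (π/4)×0.43² = 0.14522.
t = T_v·H_d²/c_v = 0.14522×1.35²/1 = 0.2647 years.

t ≈ 0.265 years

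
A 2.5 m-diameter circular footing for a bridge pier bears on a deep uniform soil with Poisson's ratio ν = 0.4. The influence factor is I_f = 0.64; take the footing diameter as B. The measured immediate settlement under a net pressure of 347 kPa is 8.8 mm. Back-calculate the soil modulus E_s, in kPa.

S_e = q·B·(1−ν²)/E_s · I_f  ⇒  E_s = q·B·(1−ν²)·I_f / S_e.
E_s = 347 × 2.5 × 0.84 × 0.64 / 0.0088 = 53000 kPa

E_s ≈ 53000 kPa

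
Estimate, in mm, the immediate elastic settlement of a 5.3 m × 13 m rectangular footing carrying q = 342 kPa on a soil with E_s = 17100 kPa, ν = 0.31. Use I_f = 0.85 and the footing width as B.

S_e ≈ 81.4 mm

Immediate (elastic) settlement: S_e = q·B·(1−ν²)/E_s · I_f.
S_e = 342 × 5.3 × (1 − 0.31²) / 17100 × 0.85
    = 342 × 5.3 × 0.9039 / 17100 × 0.85
    = 0.08144 m = 81.44 mm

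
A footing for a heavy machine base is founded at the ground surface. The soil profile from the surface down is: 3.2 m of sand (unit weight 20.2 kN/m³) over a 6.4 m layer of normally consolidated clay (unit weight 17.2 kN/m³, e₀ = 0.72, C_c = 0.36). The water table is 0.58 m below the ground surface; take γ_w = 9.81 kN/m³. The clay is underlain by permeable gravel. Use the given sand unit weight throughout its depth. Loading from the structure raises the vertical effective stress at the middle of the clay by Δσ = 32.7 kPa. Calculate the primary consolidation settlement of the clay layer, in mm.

S_c ≈ 245 mm

Mid-depth of clay below the ground surface: z = 3.2 + 6.4/2 = 6.4 m.
Total vertical stress at mid-clay: σ_v = 20.2×3.2 + 17.2×3.2 = 119.68 kPa.
Pore pressure: u = 9.81×(6.4 − 0.58) = 57.094 kPa.
Initial effective stress: σ'_0 = σ_v − u = 119.68 − 57.094 = 62.586 kPa.
Final effective stress: σ'_f = σ'_0 + Δσ = 62.586 + 32.7 = 95.286 kPa.
Normally consolidated clay, so the full stress increment lies on the virgin compression line:
S_c = C_c·H/(1+e₀)·log₁₀(σ'_f/σ'_0) = 0.36×6.4/(1+0.72)×log₁₀(95.286/62.586)
    = 1.3395 × 0.18255 = 0.2445 m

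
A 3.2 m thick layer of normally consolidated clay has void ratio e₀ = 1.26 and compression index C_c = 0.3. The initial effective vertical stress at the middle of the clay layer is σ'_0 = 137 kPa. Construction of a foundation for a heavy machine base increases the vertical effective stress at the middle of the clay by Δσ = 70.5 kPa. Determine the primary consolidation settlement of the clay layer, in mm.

S_c ≈ 76.6 mm

Final effective stress: σ'_f = σ'_0 + Δσ = 137 + 70.5 = 207.5 kPa.
Normally consolidated clay, so the full stress increment lies on the virgin compression line:
S_c = C_c·H/(1+e₀)·log₁₀(σ'_f/σ'_0) = 0.3×3.2/(1+1.26)×log₁₀(207.5/137)
    = 0.42478 × 0.1803 = 0.07659 m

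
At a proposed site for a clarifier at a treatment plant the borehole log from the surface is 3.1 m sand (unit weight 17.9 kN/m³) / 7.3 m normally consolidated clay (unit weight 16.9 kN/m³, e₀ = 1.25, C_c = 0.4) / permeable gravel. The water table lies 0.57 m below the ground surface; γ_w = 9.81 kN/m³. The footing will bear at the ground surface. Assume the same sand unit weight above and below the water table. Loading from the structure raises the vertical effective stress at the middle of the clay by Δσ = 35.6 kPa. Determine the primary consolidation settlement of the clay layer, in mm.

Mid-depth of clay below the ground surface: z = 3.1 + 7.3/2 = 6.75 m.
Total vertical stress at mid-clay: σ_v = 17.9×3.1 + 16.9×3.65 = 117.17 kPa.
Pore pressure: u = 9.81×(6.75 − 0.57) = 60.626 kPa.
Initial effective stress: σ'_0 = σ_v − u = 117.17 − 60.626 = 56.544 kPa.
Final effective stress: σ'_f = σ'_0 + Δσ = 56.544 + 35.6 = 92.144 kPa.
Normally consolidated clay, so the full stress increment lies on the virgin compression line:
S_c = C_c·H/(1+e₀)·log₁₀(σ'_f/σ'_0) = 0.4×7.3/(1+1.25)×log₁₀(92.144/56.544)
    = 1.2978 × 0.21208 = 0.2752 m

S_c ≈ 275 mm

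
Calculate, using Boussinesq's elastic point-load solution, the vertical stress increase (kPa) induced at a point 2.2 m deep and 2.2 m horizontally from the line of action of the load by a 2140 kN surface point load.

Boussinesq vertical stress below a point load on an elastic half-space:
Δσ_z = 3P/(2πz²) · [1 + (r/z)²]^(−5/2)
r/z = 2.2/2.2 = 1; [1+(r/z)²]^(−5/2) = 0.17678.
Δσ_z = 3×2140/(2π×2.2²) × 0.17678 = 211.11 × 0.17678 = 37.32 kPa

Δσ_z ≈ 37.3 kPa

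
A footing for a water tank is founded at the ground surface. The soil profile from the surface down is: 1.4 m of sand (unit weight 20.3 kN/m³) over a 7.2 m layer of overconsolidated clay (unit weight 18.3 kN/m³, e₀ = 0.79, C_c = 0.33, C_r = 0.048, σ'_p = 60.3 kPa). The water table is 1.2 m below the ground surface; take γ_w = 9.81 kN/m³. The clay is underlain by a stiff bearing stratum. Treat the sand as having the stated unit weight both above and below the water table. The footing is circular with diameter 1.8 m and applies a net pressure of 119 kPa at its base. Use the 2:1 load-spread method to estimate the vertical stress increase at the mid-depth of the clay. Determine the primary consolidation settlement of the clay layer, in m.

S_c ≈ 0.0511 m

Mid-depth of clay below the ground surface: z = 1.4 + 7.2/2 = 5 m.
Total vertical stress at mid-clay: σ_v = 20.3×1.4 + 18.3×3.6 = 94.3 kPa.
Pore pressure: u = 9.81×(5 − 1.2) = 37.278 kPa.
Initial effective stress: σ'_0 = σ_v − u = 94.3 − 37.278 = 57.022 kPa.
Stress increase at mid-clay by the 2:1 spreading method:
Δσ ≈ qD²/(D+z)² = 119×1.8²/(1.8+5)² = 8.3382 kPa
Final effective stress: σ'_f = 57.022 + 8.3382 = 65.36 kPa.
σ'_f = 65.36 > σ'_p = 60.3 kPa, so the stress path crosses the preconsolidation pressure — recompression up to σ'_p, then virgin compression beyond:
S_c = H/(1+e₀)·[C_r·log₁₀(σ'_p/σ'_0) + C_c·log₁₀(σ'_f/σ'_p)]
    = 7.2/1.79 × [0.048×log₁₀(60.3/57.022) + 0.33×log₁₀(65.36/60.3)]
    = 4.0223 × [0.0011652 + 0.011548] = 0.05114 m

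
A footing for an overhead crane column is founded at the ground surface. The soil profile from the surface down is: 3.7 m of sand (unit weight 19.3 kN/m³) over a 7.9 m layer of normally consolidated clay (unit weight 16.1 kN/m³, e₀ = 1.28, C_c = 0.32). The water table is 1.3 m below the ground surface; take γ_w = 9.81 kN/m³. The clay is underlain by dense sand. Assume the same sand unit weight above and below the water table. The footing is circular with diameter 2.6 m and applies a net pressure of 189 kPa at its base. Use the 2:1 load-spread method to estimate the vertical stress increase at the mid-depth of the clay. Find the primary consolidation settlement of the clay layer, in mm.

S_c ≈ 74.5 mm

Mid-depth of clay below the ground surface: z = 3.7 + 7.9/2 = 7.65 m.
Total vertical stress at mid-clay: σ_v = 19.3×3.7 + 16.1×3.95 = 135.01 kPa.
Pore pressure: u = 9.81×(7.65 − 1.3) = 62.294 kPa.
Initial effective stress: σ'_0 = σ_v − u = 135.01 − 62.294 = 72.716 kPa.
Stress increase at mid-clay by the 2:1 spreading method:
Δσ ≈ qD²/(D+z)² = 189×2.6²/(2.6+7.65)² = 12.161 kPa
Final effective stress: σ'_f = σ'_0 + Δσ = 72.716 + 12.161 = 84.877 kPa.
Normally consolidated clay, so the full stress increment lies on the virgin compression line:
S_c = C_c·H/(1+e₀)·log₁₀(σ'_f/σ'_0) = 0.32×7.9/(1+1.28)×log₁₀(84.877/72.716)
    = 1.1088 × 0.06716 = 0.07447 m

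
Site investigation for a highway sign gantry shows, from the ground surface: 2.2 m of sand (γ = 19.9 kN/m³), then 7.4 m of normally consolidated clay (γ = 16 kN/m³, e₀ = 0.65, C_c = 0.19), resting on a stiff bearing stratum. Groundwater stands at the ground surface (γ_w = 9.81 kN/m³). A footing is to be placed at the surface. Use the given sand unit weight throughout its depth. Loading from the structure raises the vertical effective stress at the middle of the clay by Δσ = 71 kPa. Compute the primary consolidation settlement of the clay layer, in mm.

S_c ≈ 350 mm

Mid-depth of clay below the ground surface: z = 2.2 + 7.4/2 = 5.9 m.
Total vertical stress at mid-clay: σ_v = 19.9×2.2 + 16×3.7 = 102.98 kPa.
Pore pressure: u = 9.81×(5.9 − 0) = 57.879 kPa.
Initial effective stress: σ'_0 = σ_v − u = 102.98 − 57.879 = 45.101 kPa.
Final effective stress: σ'_f = σ'_0 + Δσ = 45.101 + 71 = 116.1 kPa.
Normally consolidated clay, so the full stress increment lies on the virgin compression line:
S_c = C_c·H/(1+e₀)·log₁₀(σ'_f/σ'_0) = 0.19×7.4/(1+0.65)×log₁₀(116.1/45.101)
    = 0.85212 × 0.41065 = 0.3499 m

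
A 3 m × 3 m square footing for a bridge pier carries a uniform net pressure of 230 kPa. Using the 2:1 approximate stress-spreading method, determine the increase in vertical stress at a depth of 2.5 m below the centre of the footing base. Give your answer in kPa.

Δσ_z ≈ 68.4 kPa

By the 2:1 method the load spreads at 1 horizontal : 2 vertical, so at depth z the loaded area has grown by z in each plan dimension:
Δσ = qBL/((B+z)(L+z)) = 230×3×3/((3+2.5)(3+2.5)) = 68.43 kPa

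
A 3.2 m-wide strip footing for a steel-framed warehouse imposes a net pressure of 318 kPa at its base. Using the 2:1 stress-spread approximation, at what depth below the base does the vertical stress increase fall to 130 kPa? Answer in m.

2:1 spreading — at depth z the loaded area has grown by z in each plan dimension:
qB/(B+z) = Δσ_z ⇒ z = qB/Δσ_z − B = 318×3.2/130 − 3.2 = 4.628 m

z ≈ 4.63 m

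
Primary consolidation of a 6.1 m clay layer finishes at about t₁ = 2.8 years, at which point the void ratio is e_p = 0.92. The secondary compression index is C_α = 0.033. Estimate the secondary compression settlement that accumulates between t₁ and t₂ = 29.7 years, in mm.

Secondary compression: S_s = C_α·H/(1+e_p)·log₁₀(t₂/t₁)
S_s = 0.033×6.1/(1+0.92)×log₁₀(29.7/2.8)
    = 0.1048 × 1.026 = 0.1075 m

S_s ≈ 108 mm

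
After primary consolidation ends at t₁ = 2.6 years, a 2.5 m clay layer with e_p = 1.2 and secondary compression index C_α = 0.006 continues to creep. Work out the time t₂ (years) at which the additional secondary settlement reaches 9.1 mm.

t₂ ≈ 56.2 years

S_s = C_α·H/(1+e_p)·log₁₀(t₂/t₁) ⇒ log₁₀(t₂/t₁) = S_s·(1+e_p)/(C_α·H).
log₁₀(t₂/t₁) = 0.0091 × (1+1.2) / (0.006×2.5) = 1.335
t₂ = t₁ × 10^1.335 = 2.6 × 21.61 = 56.19 years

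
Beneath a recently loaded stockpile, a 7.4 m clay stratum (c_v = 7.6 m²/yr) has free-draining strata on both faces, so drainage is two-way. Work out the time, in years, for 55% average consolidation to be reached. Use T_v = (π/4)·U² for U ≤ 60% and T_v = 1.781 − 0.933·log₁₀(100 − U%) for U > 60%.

t ≈ 0.428 years

Drainage path length: H_d = H/2 = 3.7 m (double drainage).
U ≤ 60%: T_v = (π/4)·U² = (π/4)×0.55² = 0.23758.
t = T_v·H_d²/c_v = 0.23758×3.7²/7.6 = 0.428 years.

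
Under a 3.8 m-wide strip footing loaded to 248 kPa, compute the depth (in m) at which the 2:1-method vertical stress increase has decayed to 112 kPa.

2:1 spreading — at depth z the loaded area has grown by z in each plan dimension:
qB/(B+z) = Δσ_z ⇒ z = qB/Δσ_z − B = 248×3.8/112 − 3.8 = 4.614 m

z ≈ 4.61 m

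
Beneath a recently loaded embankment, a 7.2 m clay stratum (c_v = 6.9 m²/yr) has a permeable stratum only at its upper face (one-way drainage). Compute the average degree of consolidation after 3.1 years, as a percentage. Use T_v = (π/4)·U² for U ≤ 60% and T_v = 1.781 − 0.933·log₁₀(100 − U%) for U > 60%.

Drainage path length: H_d = H = 7.2 m (single drainage).
T_v = c_v·t/H_d² = 6.9×3.1/7.2² = 0.41262.
T_v = 0.41262 corresponds to the U > 60% branch:
U = 1 − 10^((1.781 − T_v)/0.933)/100 = 0.7071

U ≈ 70.7 %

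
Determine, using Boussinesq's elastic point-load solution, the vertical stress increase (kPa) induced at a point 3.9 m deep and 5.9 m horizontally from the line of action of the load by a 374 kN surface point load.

Boussinesq vertical stress below a point load on an elastic half-space:
Δσ_z = 3P/(2πz²) · [1 + (r/z)²]^(−5/2)
r/z = 5.9/3.9 = 1.5128; [1+(r/z)²]^(−5/2) = 0.050988.
Δσ_z = 3×374/(2π×3.9²) × 0.050988 = 11.74 × 0.050988 = 0.5986 kPa

Δσ_z ≈ 0.599 kPa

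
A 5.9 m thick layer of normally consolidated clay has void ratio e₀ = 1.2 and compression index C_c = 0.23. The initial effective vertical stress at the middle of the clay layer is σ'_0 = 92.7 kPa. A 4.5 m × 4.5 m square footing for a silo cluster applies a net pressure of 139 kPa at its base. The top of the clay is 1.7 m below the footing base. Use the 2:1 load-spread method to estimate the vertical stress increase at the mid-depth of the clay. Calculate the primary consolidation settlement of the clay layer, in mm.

Mid-depth of clay below the footing base: z = 1.7 + 5.9/2 = 4.65 m.
Stress increase at mid-clay by the 2:1 spreading method:
Δσ = qBL/((B+z)(L+z)) = 139×4.5×4.5/((4.5+4.65)(4.5+4.65)) = 33.62 kPa
Final effective stress: σ'_f = σ'_0 + Δσ = 92.7 + 33.62 = 126.32 kPa.
Normally consolidated clay, so the full stress increment lies on the virgin compression line:
S_c = C_c·H/(1+e₀)·log₁₀(σ'_f/σ'_0) = 0.23×5.9/(1+1.2)×log₁₀(126.32/92.7)
    = 0.61682 × 0.13439 = 0.08289 m

S_c ≈ 82.9 mm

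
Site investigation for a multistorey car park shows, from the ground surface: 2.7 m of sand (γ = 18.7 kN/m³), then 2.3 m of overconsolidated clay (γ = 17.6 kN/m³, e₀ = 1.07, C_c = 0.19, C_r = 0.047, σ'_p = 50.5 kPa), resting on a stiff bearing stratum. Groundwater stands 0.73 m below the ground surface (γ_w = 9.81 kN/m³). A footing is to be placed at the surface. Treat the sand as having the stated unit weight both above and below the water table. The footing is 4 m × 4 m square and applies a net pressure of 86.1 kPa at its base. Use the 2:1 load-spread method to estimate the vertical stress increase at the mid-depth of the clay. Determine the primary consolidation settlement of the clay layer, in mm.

Mid-depth of clay below the ground surface: z = 2.7 + 2.3/2 = 3.85 m.
Total vertical stress at mid-clay: σ_v = 18.7×2.7 + 17.6×1.15 = 70.73 kPa.
Pore pressure: u = 9.81×(3.85 − 0.73) = 30.607 kPa.
Initial effective stress: σ'_0 = σ_v − u = 70.73 − 30.607 = 40.123 kPa.
Stress increase at mid-clay by the 2:1 spreading method:
Δσ = qBL/((B+z)(L+z)) = 86.1×4×4/((4+3.85)(4+3.85)) = 22.355 kPa
Final effective stress: σ'_f = 40.123 + 22.355 = 62.478 kPa.
σ'_f = 62.478 > σ'_p = 50.5 kPa, so the stress path crosses the preconsolidation pressure — recompression up to σ'_p, then virgin compression beyond:
S_c = H/(1+e₀)·[C_r·log₁₀(σ'_p/σ'_0) + C_c·log₁₀(σ'_f/σ'_p)]
    = 2.3/2.07 × [0.047×log₁₀(50.5/40.123) + 0.19×log₁₀(62.478/50.5)]
    = 1.1111 × [0.0046952 + 0.017563] = 0.02473 m

S_c ≈ 24.7 mm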